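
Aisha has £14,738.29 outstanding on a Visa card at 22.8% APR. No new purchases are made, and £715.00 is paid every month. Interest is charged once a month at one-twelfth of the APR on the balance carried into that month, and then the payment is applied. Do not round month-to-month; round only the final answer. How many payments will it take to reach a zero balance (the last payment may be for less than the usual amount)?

27 payments

Monthly rate r = 22.8%/12 = 1.9% = 0.019.
Recurrence: B ← B·(1+r) − £715.00.
Month 1: interest £280.03; balance after payment £14,303.32.
Month 2: interest £271.76; balance after payment £13,860.08.
Closed form: n = −ln(1 − rB₀/P)/ln(1+r) = −ln(0.60835)/ln(1.019) ≈ 26.406, so the balance reaches zero during payment 27.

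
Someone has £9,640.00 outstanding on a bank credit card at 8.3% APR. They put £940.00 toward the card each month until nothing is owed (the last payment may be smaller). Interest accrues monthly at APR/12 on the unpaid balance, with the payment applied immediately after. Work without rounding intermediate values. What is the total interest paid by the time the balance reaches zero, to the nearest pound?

£394

Monthly rate r = 8.3%/12 = 0.691667% = 0.00691667.
Payoff takes n = ⌈−ln(1 − rB₀/P)/ln(1+r)⌉ = ⌈10.674⌉ = 11 payments; the last is £634.23.
Total paid = 10·£940.00 + £634.23 = £10,034.23.
Total interest = total paid − principal = £10,034.23 − £9,640.00 = £394.23.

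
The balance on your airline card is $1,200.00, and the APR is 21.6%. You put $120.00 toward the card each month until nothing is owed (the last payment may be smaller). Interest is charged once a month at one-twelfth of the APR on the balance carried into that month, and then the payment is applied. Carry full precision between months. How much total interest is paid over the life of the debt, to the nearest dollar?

Monthly rate r = 21.6%/12 = 1.8% = 0.018.
Payoff takes n = ⌈−ln(1 − rB₀/P)/ln(1+r)⌉ = ⌈11.124⌉ = 12 payments; the last is $14.99.
Total paid = 11·$120.00 + $14.99 = $1,334.99.
Total interest = total paid − principal = $1,334.99 − $1,200.00 = $134.99.

$135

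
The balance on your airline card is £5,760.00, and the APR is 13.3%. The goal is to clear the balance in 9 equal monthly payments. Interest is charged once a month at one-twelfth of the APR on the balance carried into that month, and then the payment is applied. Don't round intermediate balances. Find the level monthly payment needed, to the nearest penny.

Monthly rate r = 13.3%/12 = 1.10833% = 0.0110833.
Level-payment amortization: P = B₀·r / (1 − (1+r)^(−n)) = 5760.00·0.0110833 / (1 − 1.01108^(−9)).
Denominator 1 − (1+r)^(−9) = 0.094439572.
P = 63.84 / 0.094439572 ≈ 675.99.

£675.99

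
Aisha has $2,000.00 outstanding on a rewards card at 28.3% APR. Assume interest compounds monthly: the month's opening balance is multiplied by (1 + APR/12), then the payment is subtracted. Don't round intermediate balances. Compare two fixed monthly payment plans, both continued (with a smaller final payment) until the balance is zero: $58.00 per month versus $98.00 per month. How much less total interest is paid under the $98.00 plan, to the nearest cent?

$1,414.93

Monthly rate r = 28.3%/12 = 2.35833% = 0.0235833.
At $58.00/mo: n = ⌈−ln(1 − rB₀/P)/ln(1+r)⌉ = 72 payments (last $56.84); total interest = total paid − $2,000.00 = $2,174.84.
At $98.00/mo: 29 payments (last $15.91); total interest $759.91.
Interest saved = $2,174.84 − $759.91 = $1,414.93.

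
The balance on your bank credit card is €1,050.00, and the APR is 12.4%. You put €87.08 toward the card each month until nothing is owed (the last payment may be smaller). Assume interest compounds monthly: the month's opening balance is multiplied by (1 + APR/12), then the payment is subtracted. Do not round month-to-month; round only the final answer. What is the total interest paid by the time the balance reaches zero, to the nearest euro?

€77

Monthly rate r = 12.4%/12 = 1.03333% = 0.0103333.
Payoff takes n = ⌈−ln(1 − rB₀/P)/ln(1+r)⌉ = ⌈12.944⌉ = 13 payments; the last is €82.26.
Total paid = 12·€87.08 + €82.26 = €1,127.22.
Total interest = total paid − principal = €1,127.22 − €1,050.00 = €77.22.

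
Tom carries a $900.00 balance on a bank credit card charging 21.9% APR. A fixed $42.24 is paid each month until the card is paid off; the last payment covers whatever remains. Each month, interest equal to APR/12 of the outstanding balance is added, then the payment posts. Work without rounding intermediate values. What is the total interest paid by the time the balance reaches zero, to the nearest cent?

Monthly rate r = 21.9%/12 = 1.825% = 0.01825.
Payoff takes n = ⌈−ln(1 − rB₀/P)/ln(1+r)⌉ = ⌈27.227⌉ = 28 payments; the last is $9.65.
Total paid = 27·$42.24 + $9.65 = $1,150.13.
Total interest = total paid − principal = $1,150.13 − $900.00 = $250.13.

$250.13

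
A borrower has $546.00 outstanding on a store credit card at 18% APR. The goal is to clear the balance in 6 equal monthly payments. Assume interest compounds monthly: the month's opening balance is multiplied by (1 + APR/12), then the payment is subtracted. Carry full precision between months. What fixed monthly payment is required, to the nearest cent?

$95.84

Monthly rate r = 18%/12 = 1.5% = 0.015.
Level-payment amortization: P = B₀·r / (1 − (1+r)^(−n)) = 546.00·0.015 / (1 − 1.015^(−6)).
Denominator 1 − (1+r)^(−6) = 0.0854578075.
P = 8.19 / 0.0854578075 ≈ 95.84.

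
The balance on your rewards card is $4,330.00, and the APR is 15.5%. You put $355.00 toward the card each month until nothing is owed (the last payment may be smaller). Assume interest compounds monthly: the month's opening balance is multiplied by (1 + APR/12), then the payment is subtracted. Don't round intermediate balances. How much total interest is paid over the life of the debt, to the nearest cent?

$412.65

Monthly rate r = 15.5%/12 = 1.29167% = 0.0129167.
Payoff takes n = ⌈−ln(1 − rB₀/P)/ln(1+r)⌉ = ⌈13.358⌉ = 14 payments; the last is $127.65.
Total paid = 13·$355.00 + $127.65 = $4,742.65.
Total interest = total paid − principal = $4,742.65 − $4,330.00 = $412.65.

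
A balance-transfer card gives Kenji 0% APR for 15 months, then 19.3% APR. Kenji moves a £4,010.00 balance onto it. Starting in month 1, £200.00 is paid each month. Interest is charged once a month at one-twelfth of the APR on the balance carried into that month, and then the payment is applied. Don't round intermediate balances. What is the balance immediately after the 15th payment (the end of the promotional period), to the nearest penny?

£1,010.00

Promo months 1–15 at r₀ = 0%/12 = 0; months 16+ at r₁ = 19.3%/12 = 0.0160833.
After month 15 (no interest yet): B = £4,010.00 − 15·£200.00 = £1,010.00.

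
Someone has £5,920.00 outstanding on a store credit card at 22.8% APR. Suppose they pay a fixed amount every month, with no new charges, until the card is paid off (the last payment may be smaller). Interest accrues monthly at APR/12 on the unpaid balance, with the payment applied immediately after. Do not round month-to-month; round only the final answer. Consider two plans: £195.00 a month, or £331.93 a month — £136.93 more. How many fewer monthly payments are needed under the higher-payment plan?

Monthly rate r = 22.8%/12 = 1.9% = 0.019.
At £195.00/mo: n = ⌈−ln(1 − rB₀/P)/ln(1+r)⌉ = 46 payments (last £134.87); total interest = total paid − £5,920.00 = £2,989.87.
At £331.93/mo: 22 payments (last £327.06); total interest £1,377.59.
Payments saved = 46 − 22 = 24.

24 fewer payments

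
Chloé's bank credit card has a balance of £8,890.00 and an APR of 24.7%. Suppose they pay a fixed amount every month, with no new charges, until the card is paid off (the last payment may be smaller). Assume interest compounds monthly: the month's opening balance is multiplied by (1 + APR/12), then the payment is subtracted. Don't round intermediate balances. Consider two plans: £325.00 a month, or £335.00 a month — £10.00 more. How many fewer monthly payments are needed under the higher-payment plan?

Monthly rate r = 24.7%/12 = 2.05833% = 0.0205833.
At £325.00/mo: n = ⌈−ln(1 − rB₀/P)/ln(1+r)⌉ = 41 payments (last £206.92); total interest = total paid − £8,890.00 = £4,316.92.
At £335.00/mo: 39 payments (last £262.52); total interest £4,102.52.
Payments saved = 41 − 39 = 2.

2 fewer payments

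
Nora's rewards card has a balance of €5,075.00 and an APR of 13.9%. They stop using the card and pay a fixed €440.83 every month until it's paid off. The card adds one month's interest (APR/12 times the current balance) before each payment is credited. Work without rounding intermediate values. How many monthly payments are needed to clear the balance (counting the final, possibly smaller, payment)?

Monthly rate r = 13.9%/12 = 1.15833% = 0.0115833.
Recurrence: B ← B·(1+r) − €440.83.
Month 1: interest €58.79; balance after payment €4,692.96.
Month 2: interest €54.36; balance after payment €4,306.49.
Closed form: n = −ln(1 − rB₀/P)/ln(1+r) = −ln(0.86665)/ln(1.01158) ≈ 12.427, so the balance reaches zero during payment 13.

13 payments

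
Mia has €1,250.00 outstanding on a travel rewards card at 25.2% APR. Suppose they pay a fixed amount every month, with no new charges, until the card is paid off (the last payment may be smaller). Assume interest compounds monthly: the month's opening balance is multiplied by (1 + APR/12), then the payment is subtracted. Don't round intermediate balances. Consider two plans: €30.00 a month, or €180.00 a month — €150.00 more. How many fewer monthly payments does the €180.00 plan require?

93 fewer payments

Monthly rate r = 25.2%/12 = 2.1% = 0.021.
At €30.00/mo: n = ⌈−ln(1 − rB₀/P)/ln(1+r)⌉ = 101 payments (last €1.73); total interest = total paid − €1,250.00 = €1,751.73.
At €180.00/mo: 8 payments (last €105.70); total interest €115.70.
Payments saved = 101 − 8 = 93.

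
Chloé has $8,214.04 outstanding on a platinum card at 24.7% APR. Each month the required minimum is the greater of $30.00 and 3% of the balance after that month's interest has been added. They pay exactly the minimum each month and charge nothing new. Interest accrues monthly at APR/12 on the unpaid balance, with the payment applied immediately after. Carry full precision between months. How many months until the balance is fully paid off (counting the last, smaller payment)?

266 months

Monthly rate r = 24.7%/12 = 2.05833% = 0.0205833.
While 3% of the post-interest balance exceeds $30.00, each month B ← (B·(1+r))·(1 − 0.03), i.e. B shrinks by the factor (1+r)·0.97 = 0.98997.
This holds for months 1–211. Entering month 212 the balance is $978.18; 3% of the post-interest balance is now below $30.00, so the flat $30.00 minimum applies from here.
From month 212 a fixed $30.00 at rate r clears $978.18 in 55 more payments. Total: 211 + 55 = 266 months.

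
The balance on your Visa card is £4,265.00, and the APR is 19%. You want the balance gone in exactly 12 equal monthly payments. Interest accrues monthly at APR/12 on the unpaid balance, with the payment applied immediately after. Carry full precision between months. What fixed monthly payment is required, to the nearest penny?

£393.05

Monthly rate r = 19%/12 = 1.58333% = 0.0158333.
Level-payment amortization: P = B₀·r / (1 − (1+r)^(−n)) = 4265.00·0.0158333 / (1 − 1.01583^(−12)).
Denominator 1 − (1+r)^(−12) = 0.171809041.
P = 67.5292 / 0.171809041 ≈ 393.05.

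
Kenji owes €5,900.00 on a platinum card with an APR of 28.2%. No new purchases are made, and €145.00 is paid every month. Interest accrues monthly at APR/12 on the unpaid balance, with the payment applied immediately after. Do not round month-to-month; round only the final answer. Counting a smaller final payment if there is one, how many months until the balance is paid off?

Monthly rate r = 28.2%/12 = 2.35% = 0.0235.
Recurrence: B ← B·(1+r) − €145.00.
Month 1: interest €138.65; balance after payment €5,893.65.
Month 2: interest €138.50; balance after payment €5,887.15.
Closed form: n = −ln(1 − rB₀/P)/ln(1+r) = −ln(0.043793)/ln(1.0235) ≈ 134.676, so the balance reaches zero during payment 135.

135 payments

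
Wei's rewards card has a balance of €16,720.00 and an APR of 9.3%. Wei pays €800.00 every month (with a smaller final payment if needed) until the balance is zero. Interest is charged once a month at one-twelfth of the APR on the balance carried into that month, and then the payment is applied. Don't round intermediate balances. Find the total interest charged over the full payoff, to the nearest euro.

Monthly rate r = 9.3%/12 = 0.775% = 0.00775.
Payoff takes n = ⌈−ln(1 − rB₀/P)/ln(1+r)⌉ = ⌈22.889⌉ = 23 payments; the last is €711.65.
Total paid = 22·€800.00 + €711.65 = €18,311.65.
Total interest = total paid − principal = €18,311.65 − €16,720.00 = €1,591.65.

€1,592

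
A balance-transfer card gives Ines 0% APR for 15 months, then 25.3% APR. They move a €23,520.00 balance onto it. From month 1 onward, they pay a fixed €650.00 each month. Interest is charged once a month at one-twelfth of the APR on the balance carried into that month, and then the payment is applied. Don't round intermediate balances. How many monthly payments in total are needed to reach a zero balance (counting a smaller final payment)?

44 months

Promo months 1–15 at r₀ = 0%/12 = 0; months 16+ at r₁ = 25.3%/12 = 0.0210833.
After month 15 (no interest yet): B = €23,520.00 − 15·€650.00 = €13,770.00.
Then at r₁ with €650.00/mo: n₂ = −ln(1 − r₁·B/P)/ln(1+r₁) ≈ 28.36 → 29 more payments.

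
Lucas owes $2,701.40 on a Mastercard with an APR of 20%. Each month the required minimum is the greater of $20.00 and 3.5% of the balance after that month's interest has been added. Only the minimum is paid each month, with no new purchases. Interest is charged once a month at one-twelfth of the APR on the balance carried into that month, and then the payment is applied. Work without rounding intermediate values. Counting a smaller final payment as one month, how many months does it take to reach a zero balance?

Monthly rate r = 20%/12 = 1.66667% = 0.0166667.
While 3.5% of the post-interest balance exceeds $20.00, each month B ← (B·(1+r))·(1 − 0.035), i.e. B shrinks by the factor (1+r)·0.965 = 0.98108.
This holds for months 1–83. Entering month 84 the balance is $553.58; 3.5% of the post-interest balance is now below $20.00, so the flat $20.00 minimum applies from here.
From month 84 a fixed $20.00 at rate r clears $553.58 in 38 more payments. Total: 83 + 38 = 121 months.

121 months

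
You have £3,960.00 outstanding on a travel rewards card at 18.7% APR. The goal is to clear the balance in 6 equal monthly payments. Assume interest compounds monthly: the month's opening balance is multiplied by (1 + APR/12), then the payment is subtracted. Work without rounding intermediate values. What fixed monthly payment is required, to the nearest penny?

£696.46

Monthly rate r = 18.7%/12 = 1.55833% = 0.0155833.
Level-payment amortization: P = B₀·r / (1 − (1+r)^(−n)) = 3960.00·0.0155833 / (1 − 1.01558^(−6)).
Denominator 1 − (1+r)^(−6) = 0.0886050675.
P = 61.71 / 0.0886050675 ≈ 696.46.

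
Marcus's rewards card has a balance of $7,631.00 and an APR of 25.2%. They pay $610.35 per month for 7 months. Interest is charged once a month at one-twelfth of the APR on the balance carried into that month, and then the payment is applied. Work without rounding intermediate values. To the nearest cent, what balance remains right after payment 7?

$4,274.72

Monthly rate r = 25.2%/12 = 2.1% = 0.021.
Each month: B ← B·(1+r) − $610.35.
Month 1: interest $160.25; balance after payment $7,180.90.
Month 2: interest $150.80; balance after payment $6,721.35.
Month 3: interest $141.15; balance after payment $6,252.15.
Month 4: interest $131.30; balance after payment $5,773.09.
Month 5: interest $121.23; balance after payment $5,283.98.
Month 6: interest $110.96; balance after payment $4,784.59.
Month 7: interest $100.48; balance after payment $4,274.72.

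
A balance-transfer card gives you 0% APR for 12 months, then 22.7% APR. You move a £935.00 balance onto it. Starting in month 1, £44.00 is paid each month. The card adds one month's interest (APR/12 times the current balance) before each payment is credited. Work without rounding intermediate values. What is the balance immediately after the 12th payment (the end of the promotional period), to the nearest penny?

£407.00

Promo months 1–12 at r₀ = 0%/12 = 0; months 13+ at r₁ = 22.7%/12 = 0.0189167.
After month 12 (no interest yet): B = £935.00 − 12·£44.00 = £407.00.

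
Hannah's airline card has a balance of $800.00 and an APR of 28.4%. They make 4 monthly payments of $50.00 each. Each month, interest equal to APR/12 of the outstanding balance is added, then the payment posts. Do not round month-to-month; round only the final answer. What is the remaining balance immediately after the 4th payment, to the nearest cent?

$671.25

Monthly rate r = 28.4%/12 = 2.36667% = 0.0236667.
Each month: B ← B·(1+r) − $50.00.
Month 1: interest $18.93; balance after payment $768.93.
Month 2: interest $18.20; balance after payment $737.13.
Month 3: interest $17.45; balance after payment $704.58.
Month 4: interest $16.67; balance after payment $671.25.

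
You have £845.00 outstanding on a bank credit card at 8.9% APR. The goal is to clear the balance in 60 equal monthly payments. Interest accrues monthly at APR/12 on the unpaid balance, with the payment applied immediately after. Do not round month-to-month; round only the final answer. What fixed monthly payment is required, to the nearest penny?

£17.50

Monthly rate r = 8.9%/12 = 0.741667% = 0.00741667.
Level-payment amortization: P = B₀·r / (1 − (1+r)^(−n)) = 845.00·0.00741667 / (1 − 1.00742^(−60)).
Denominator 1 − (1+r)^(−60) = 0.358122566.
P = 6.26708 / 0.358122566 ≈ 17.50.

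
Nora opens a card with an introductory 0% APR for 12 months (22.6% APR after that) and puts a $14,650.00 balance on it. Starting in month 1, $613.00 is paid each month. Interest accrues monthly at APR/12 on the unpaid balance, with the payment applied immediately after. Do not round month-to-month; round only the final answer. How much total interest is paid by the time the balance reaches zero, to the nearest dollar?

$1,043

Promo months 1–12 at r₀ = 0%/12 = 0; months 13+ at r₁ = 22.6%/12 = 0.0188333.
After month 12 (no interest yet): B = $14,650.00 − 12·$613.00 = $7,294.00.
Then at r₁ with $613.00/mo: n₂ = −ln(1 − r₁·B/P)/ln(1+r₁) ≈ 13.60 → 14 more payments.
Total paid = 25·$613.00 + $368.32 = $15,693.32; interest = $15,693.32 − $14,650.00 = $1,043.32.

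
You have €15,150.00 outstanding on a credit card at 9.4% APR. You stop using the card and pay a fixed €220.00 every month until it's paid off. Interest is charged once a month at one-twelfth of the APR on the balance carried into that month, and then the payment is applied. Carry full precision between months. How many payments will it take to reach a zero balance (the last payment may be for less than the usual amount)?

Monthly rate r = 9.4%/12 = 0.783333% = 0.00783333.
Recurrence: B ← B·(1+r) − €220.00.
Month 1: interest €118.67; balance after payment €15,048.67.
Month 2: interest €117.88; balance after payment €14,946.56.
Closed form: n = −ln(1 − rB₀/P)/ln(1+r) = −ln(0.46057)/ln(1.00783) ≈ 99.361, so the balance reaches zero during payment 100.

100 payments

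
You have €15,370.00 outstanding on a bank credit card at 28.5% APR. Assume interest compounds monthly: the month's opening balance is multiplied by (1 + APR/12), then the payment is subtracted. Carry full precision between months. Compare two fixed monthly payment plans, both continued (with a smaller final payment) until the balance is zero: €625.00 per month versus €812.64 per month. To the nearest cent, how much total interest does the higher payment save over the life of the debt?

€2,709.60

Monthly rate r = 28.5%/12 = 2.375% = 0.02375.
At €625.00/mo: n = ⌈−ln(1 − rB₀/P)/ln(1+r)⌉ = 38 payments (last €234.36); total interest = total paid − €15,370.00 = €7,989.36.
At €812.64/mo: 26 payments (last €333.76); total interest €5,279.76.
Interest saved = €7,989.36 − €5,279.76 = €2,709.60.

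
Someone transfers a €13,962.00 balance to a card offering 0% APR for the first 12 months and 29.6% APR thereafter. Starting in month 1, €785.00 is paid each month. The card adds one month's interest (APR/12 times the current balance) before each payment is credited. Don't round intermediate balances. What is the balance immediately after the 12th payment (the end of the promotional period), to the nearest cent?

Promo months 1–12 at r₀ = 0%/12 = 0; months 13+ at r₁ = 29.6%/12 = 0.0246667.
After month 12 (no interest yet): B = €13,962.00 − 12·€785.00 = €4,542.00.

€4,542.00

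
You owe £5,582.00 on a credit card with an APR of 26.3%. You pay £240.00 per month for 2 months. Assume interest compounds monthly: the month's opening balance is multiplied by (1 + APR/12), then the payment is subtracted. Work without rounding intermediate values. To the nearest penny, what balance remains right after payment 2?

£5,344.10

Monthly rate r = 26.3%/12 = 2.19167% = 0.0219167.
Each month: B ← B·(1+r) − £240.00.
Month 1: interest £122.34; balance after payment £5,464.34.
Month 2: interest £119.76; balance after payment £5,344.10.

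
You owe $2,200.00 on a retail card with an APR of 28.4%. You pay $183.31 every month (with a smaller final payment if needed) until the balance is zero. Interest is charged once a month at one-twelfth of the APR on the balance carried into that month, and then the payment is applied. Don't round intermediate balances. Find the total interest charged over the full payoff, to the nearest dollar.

Monthly rate r = 28.4%/12 = 2.36667% = 0.0236667.
Payoff takes n = ⌈−ln(1 − rB₀/P)/ln(1+r)⌉ = ⌈14.284⌉ = 15 payments; the last is $52.57.
Total paid = 14·$183.31 + $52.57 = $2,618.91.
Total interest = total paid − principal = $2,618.91 − $2,200.00 = $418.91.

$419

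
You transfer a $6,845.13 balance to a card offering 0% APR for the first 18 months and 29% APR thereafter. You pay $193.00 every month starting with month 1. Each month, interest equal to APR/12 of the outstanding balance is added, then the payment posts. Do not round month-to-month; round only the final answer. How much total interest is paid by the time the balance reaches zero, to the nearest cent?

$1,061.19

Promo months 1–18 at r₀ = 0%/12 = 0; months 19+ at r₁ = 29%/12 = 0.0241667.
After month 18 (no interest yet): B = $6,845.13 − 18·$193.00 = $3,371.13.
Then at r₁ with $193.00/mo: n₂ = −ln(1 − r₁·B/P)/ln(1+r₁) ≈ 22.96 → 23 more payments.
Total paid = 40·$193.00 + $186.32 = $7,906.32; interest = $7,906.32 − $6,845.13 = $1,061.19.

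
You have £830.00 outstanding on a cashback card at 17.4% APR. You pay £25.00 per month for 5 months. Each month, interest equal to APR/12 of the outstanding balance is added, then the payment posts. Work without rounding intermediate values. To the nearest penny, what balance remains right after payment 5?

£763.27

Monthly rate r = 17.4%/12 = 1.45% = 0.0145.
Each month: B ← B·(1+r) − £25.00.
Month 1: interest £12.03; balance after payment £817.03.
Month 2: interest £11.85; balance after payment £803.88.
Month 3: interest £11.66; balance after payment £790.54.
Month 4: interest £11.46; balance after payment £777.00.
Month 5: interest £11.27; balance after payment £763.27.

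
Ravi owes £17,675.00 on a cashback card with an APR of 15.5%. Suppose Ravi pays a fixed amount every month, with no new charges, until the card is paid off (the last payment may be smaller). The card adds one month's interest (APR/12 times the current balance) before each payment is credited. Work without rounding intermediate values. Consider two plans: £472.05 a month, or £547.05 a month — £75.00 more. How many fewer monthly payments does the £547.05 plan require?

Monthly rate r = 15.5%/12 = 1.29167% = 0.0129167.
At £472.05/mo: n = ⌈−ln(1 − rB₀/P)/ln(1+r)⌉ = 52 payments (last £236.84); total interest = total paid − £17,675.00 = £6,636.39.
At £547.05/mo: 43 payments (last £47.74); total interest £5,348.84.
Payments saved = 52 − 43 = 9.

9 fewer payments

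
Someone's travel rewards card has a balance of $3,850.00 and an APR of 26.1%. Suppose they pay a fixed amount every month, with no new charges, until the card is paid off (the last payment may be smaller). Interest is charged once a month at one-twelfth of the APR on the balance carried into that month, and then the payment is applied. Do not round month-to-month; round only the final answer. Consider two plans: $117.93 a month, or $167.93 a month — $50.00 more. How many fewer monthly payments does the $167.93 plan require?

25 fewer payments

Monthly rate r = 26.1%/12 = 2.175% = 0.02175.
At $117.93/mo: n = ⌈−ln(1 − rB₀/P)/ln(1+r)⌉ = 58 payments (last $64.03); total interest = total paid − $3,850.00 = $2,936.04.
At $167.93/mo: 33 payments (last $14.99); total interest $1,538.75.
Payments saved = 58 − 33 = 25.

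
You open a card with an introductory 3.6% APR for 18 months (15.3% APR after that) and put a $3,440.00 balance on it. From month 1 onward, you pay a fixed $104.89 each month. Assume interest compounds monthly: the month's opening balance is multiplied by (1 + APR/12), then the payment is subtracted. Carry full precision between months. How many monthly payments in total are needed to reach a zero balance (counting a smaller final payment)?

Promo months 1–18 at r₀ = 3.6%/12 = 0.003; months 19+ at r₁ = 15.3%/12 = 0.01275.
After month 18: iterate B ← B·(1+r₀) − $104.89 for 18 months → $1,693.63.
Then at r₁ with $104.89/mo: n₂ = −ln(1 − r₁·B/P)/ln(1+r₁) ≈ 18.19 → 19 more payments.

37 months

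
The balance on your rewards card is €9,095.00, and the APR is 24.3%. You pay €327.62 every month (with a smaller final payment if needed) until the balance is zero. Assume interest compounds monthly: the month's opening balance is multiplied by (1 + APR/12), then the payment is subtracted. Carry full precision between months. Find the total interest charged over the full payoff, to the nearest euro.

€4,402

Monthly rate r = 24.3%/12 = 2.025% = 0.02025.
Payoff takes n = ⌈−ln(1 − rB₀/P)/ln(1+r)⌉ = ⌈41.196⌉ = 42 payments; the last is €64.88.
Total paid = 41·€327.62 + €64.88 = €13,497.30.
Total interest = total paid − principal = €13,497.30 − €9,095.00 = €4,402.30.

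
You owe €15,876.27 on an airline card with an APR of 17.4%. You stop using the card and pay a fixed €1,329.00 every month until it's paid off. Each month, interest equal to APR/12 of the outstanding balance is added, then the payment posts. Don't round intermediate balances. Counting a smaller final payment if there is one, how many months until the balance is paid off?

Monthly rate r = 17.4%/12 = 1.45% = 0.0145.
Recurrence: B ← B·(1+r) − €1,329.00.
Month 1: interest €230.21; balance after payment €14,777.48.
Month 2: interest €214.27; balance after payment €13,662.75.
Closed form: n = −ln(1 − rB₀/P)/ln(1+r) = −ln(0.82678)/ln(1.0145) ≈ 13.213, so the balance reaches zero during payment 14.

14 months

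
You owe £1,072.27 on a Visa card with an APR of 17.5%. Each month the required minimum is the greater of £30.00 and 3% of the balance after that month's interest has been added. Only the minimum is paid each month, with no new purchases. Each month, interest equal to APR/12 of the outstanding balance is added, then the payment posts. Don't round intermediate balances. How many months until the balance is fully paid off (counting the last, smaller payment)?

Monthly rate r = 17.5%/12 = 1.45833% = 0.0145833.
While 3% of the post-interest balance exceeds £30.00, each month B ← (B·(1+r))·(1 − 0.03), i.e. B shrinks by the factor (1+r)·0.97 = 0.98415.
This holds for months 1–6. Entering month 7 the balance is £974.23; 3% of the post-interest balance is now below £30.00, so the flat £30.00 minimum applies from here.
From month 7 a fixed £30.00 at rate r clears £974.23 in 45 more payments. Total: 6 + 45 = 51 months.

51 months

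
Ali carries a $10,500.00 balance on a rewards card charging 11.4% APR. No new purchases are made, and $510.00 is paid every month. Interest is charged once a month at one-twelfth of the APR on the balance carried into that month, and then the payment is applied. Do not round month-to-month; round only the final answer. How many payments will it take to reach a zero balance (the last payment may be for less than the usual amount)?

24 payments

Monthly rate r = 11.4%/12 = 0.95% = 0.0095.
Recurrence: B ← B·(1+r) − $510.00.
Month 1: interest $99.75; balance after payment $10,089.75.
Month 2: interest $95.85; balance after payment $9,675.60.
Closed form: n = −ln(1 − rB₀/P)/ln(1+r) = −ln(0.80441)/ln(1.0095) ≈ 23.019, so the balance reaches zero during payment 24.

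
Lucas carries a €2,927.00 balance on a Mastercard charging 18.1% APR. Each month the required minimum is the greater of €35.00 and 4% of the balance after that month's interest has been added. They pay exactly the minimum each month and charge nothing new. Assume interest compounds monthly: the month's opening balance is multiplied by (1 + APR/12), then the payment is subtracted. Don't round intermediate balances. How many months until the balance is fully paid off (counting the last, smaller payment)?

Monthly rate r = 18.1%/12 = 1.50833% = 0.0150833.
While 4% of the post-interest balance exceeds €35.00, each month B ← (B·(1+r))·(1 − 0.04), i.e. B shrinks by the factor (1+r)·0.96 = 0.97448.
This holds for months 1–48. Entering month 49 the balance is €846.30; 4% of the post-interest balance is now below €35.00, so the flat €35.00 minimum applies from here.
From month 49 a fixed €35.00 at rate r clears €846.30 in 31 more payments. Total: 48 + 31 = 79 months.

79 months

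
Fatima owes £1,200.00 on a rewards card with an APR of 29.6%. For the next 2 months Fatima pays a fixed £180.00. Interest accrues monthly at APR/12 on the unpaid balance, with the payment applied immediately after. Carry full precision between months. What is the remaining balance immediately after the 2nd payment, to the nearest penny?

£895.49

Monthly rate r = 29.6%/12 = 2.46667% = 0.0246667.
Each month: B ← B·(1+r) − £180.00.
Month 1: interest £29.60; balance after payment £1,049.60.
Month 2: interest £25.89; balance after payment £895.49.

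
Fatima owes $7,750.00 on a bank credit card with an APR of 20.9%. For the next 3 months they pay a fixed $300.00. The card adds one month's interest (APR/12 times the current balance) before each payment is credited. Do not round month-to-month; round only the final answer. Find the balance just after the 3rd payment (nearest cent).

$7,246.27

Monthly rate r = 20.9%/12 = 1.74167% = 0.0174167.
Each month: B ← B·(1+r) − $300.00.
Month 1: interest $134.98; balance after payment $7,584.98.
Month 2: interest $132.11; balance after payment $7,417.08.
Month 3: interest $129.18; balance after payment $7,246.27.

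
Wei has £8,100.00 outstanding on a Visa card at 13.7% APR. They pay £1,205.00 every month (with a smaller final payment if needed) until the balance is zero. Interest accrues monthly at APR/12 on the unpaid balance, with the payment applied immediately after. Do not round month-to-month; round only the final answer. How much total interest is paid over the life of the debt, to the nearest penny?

Monthly rate r = 13.7%/12 = 1.14167% = 0.0114167.
Payoff takes n = ⌈−ln(1 − rB₀/P)/ln(1+r)⌉ = ⌈7.034⌉ = 8 payments; the last is £40.93.
Total paid = 7·£1,205.00 + £40.93 = £8,475.93.
Total interest = total paid − principal = £8,475.93 − £8,100.00 = £375.93.

£375.93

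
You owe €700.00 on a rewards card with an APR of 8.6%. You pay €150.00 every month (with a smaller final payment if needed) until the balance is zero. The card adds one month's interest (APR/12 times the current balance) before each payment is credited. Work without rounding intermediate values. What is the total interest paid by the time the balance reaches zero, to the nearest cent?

€14.62

Monthly rate r = 8.6%/12 = 0.716667% = 0.00716667.
Payoff takes n = ⌈−ln(1 − rB₀/P)/ln(1+r)⌉ = ⌈4.763⌉ = 5 payments; the last is €114.62.
Total paid = 4·€150.00 + €114.62 = €714.62.
Total interest = total paid − principal = €714.62 − €700.00 = €14.62.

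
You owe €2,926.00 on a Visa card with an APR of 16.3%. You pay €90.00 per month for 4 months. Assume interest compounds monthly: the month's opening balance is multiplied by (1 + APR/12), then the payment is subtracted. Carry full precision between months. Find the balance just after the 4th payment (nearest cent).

€2,720.85

Monthly rate r = 16.3%/12 = 1.35833% = 0.0135833.
Each month: B ← B·(1+r) − €90.00.
Month 1: interest €39.74; balance after payment €2,875.74.
Month 2: interest €39.06; balance after payment €2,824.81.
Month 3: interest €38.37; balance after payment €2,773.18.
Month 4: interest €37.67; balance after payment €2,720.85.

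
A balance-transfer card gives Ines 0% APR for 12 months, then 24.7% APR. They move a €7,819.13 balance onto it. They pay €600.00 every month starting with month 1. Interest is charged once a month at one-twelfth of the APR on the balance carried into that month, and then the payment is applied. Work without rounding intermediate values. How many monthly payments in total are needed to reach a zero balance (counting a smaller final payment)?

14 months

Promo months 1–12 at r₀ = 0%/12 = 0; months 13+ at r₁ = 24.7%/12 = 0.0205833.
After month 12 (no interest yet): B = €7,819.13 − 12·€600.00 = €619.13.
Then at r₁ with €600.00/mo: n₂ = −ln(1 − r₁·B/P)/ln(1+r₁) ≈ 1.05 → 2 more payments.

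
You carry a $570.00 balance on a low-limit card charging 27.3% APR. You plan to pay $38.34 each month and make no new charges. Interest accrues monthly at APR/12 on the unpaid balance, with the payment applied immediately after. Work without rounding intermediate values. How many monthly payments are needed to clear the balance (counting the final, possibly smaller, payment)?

19 payments

Monthly rate r = 27.3%/12 = 2.275% = 0.02275.
Recurrence: B ← B·(1+r) − $38.34.
Month 1: interest $12.97; balance after payment $544.63.
Month 2: interest $12.39; balance after payment $518.68.
Closed form: n = −ln(1 − rB₀/P)/ln(1+r) = −ln(0.66178)/ln(1.02275) ≈ 18.352, so the balance reaches zero during payment 19.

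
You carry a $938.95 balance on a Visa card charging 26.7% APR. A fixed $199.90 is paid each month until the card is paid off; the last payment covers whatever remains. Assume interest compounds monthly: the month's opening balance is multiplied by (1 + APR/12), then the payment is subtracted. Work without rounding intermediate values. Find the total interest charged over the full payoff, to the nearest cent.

$63.80

Monthly rate r = 26.7%/12 = 2.225% = 0.02225.
Payoff takes n = ⌈−ln(1 − rB₀/P)/ln(1+r)⌉ = ⌈5.016⌉ = 6 payments; the last is $3.25.
Total paid = 5·$199.90 + $3.25 = $1,002.75.
Total interest = total paid − principal = $1,002.75 − $938.95 = $63.80.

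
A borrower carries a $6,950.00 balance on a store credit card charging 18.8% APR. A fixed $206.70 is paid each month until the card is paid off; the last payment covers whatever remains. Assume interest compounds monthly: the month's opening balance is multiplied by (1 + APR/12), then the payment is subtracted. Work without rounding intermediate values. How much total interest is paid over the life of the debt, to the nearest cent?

Monthly rate r = 18.8%/12 = 1.56667% = 0.0156667.
Payoff takes n = ⌈−ln(1 − rB₀/P)/ln(1+r)⌉ = ⌈48.129⌉ = 49 payments; the last is $26.82.
Total paid = 48·$206.70 + $26.82 = $9,948.42.
Total interest = total paid − principal = $9,948.42 − $6,950.00 = $2,998.42.

$2,998.42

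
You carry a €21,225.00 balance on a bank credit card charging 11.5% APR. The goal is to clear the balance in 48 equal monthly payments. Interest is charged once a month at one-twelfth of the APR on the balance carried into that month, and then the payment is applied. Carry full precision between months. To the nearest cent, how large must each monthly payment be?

Monthly rate r = 11.5%/12 = 0.958333% = 0.00958333.
Level-payment amortization: P = B₀·r / (1 − (1+r)^(−n)) = 21225.00·0.00958333 / (1 − 1.00958^(−48)).
Denominator 1 − (1+r)^(−48) = 0.367332211.
P = 203.406 / 0.367332211 ≈ 553.74.

€553.74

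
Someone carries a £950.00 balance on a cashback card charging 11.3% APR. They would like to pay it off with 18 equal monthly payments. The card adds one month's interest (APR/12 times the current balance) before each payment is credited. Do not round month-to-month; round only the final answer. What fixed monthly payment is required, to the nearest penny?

£57.62

Monthly rate r = 11.3%/12 = 0.941667% = 0.00941667.
Level-payment amortization: P = B₀·r / (1 − (1+r)^(−n)) = 950.00·0.00941667 / (1 − 1.00942^(−18)).
Denominator 1 − (1+r)^(−18) = 0.155243545.
P = 8.94583 / 0.155243545 ≈ 57.62.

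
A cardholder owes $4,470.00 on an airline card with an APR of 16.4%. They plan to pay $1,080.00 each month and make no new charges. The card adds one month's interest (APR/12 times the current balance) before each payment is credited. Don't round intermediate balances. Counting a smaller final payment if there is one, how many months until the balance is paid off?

5 months

Monthly rate r = 16.4%/12 = 1.36667% = 0.0136667.
Recurrence: B ← B·(1+r) − $1,080.00.
Month 1: interest $61.09; balance after payment $3,451.09.
Month 2: interest $47.16; balance after payment $2,418.25.
Month 3: interest $33.05; balance after payment $1,371.30.
Month 4: interest $18.74; balance after payment $310.05.
Month 5: interest $4.24; balance after payment $0.00.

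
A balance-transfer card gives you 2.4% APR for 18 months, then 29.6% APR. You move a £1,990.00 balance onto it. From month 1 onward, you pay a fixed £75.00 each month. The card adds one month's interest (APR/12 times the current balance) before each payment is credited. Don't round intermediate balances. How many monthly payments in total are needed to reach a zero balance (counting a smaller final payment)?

Promo months 1–18 at r₀ = 2.4%/12 = 0.002; months 19+ at r₁ = 29.6%/12 = 0.0246667.
After month 18: iterate B ← B·(1+r₀) − £75.00 for 18 months → £689.67.
Then at r₁ with £75.00/mo: n₂ = −ln(1 − r₁·B/P)/ln(1+r₁) ≈ 10.56 → 11 more payments.

29 payments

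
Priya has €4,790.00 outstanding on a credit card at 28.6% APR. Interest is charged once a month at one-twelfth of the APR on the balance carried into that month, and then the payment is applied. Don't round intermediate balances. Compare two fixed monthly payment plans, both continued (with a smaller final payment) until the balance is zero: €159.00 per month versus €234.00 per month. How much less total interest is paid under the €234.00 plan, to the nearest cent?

Monthly rate r = 28.6%/12 = 2.38333% = 0.0238333.
At €159.00/mo: n = ⌈−ln(1 − rB₀/P)/ln(1+r)⌉ = 54 payments (last €118.44); total interest = total paid − €4,790.00 = €3,755.44.
At €234.00/mo: 29 payments (last €96.76); total interest €1,858.76.
Interest saved = €3,755.44 − €1,858.76 = €1,896.68.

€1,896.68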